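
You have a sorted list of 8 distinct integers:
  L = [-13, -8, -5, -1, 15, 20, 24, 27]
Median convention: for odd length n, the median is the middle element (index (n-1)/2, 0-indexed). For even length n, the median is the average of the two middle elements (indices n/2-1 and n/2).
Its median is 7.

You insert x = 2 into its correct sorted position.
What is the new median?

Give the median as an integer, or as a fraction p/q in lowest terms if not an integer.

Old list (sorted, length 8): [-13, -8, -5, -1, 15, 20, 24, 27]
Old median = 7
Insert x = 2
Old length even (8). Middle pair: indices 3,4 = -1,15.
New length odd (9). New median = single middle element.
x = 2: 4 elements are < x, 4 elements are > x.
New sorted list: [-13, -8, -5, -1, 2, 15, 20, 24, 27]
New median = 2

Answer: 2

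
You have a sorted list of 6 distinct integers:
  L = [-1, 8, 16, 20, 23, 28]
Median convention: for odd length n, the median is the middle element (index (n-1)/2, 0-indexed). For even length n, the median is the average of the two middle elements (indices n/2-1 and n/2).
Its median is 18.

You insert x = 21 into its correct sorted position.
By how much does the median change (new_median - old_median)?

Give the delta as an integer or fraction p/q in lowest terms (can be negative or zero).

Answer: 2

Derivation:
Old median = 18
After inserting x = 21: new sorted = [-1, 8, 16, 20, 21, 23, 28]
New median = 20
Delta = 20 - 18 = 2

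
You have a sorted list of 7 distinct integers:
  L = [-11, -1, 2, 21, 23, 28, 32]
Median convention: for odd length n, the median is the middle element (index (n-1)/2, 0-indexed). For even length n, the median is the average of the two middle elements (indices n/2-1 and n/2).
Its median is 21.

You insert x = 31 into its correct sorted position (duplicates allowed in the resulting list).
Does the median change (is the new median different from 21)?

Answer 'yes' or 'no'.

Old median = 21
Insert x = 31
New median = 22
Changed? yes

Answer: yes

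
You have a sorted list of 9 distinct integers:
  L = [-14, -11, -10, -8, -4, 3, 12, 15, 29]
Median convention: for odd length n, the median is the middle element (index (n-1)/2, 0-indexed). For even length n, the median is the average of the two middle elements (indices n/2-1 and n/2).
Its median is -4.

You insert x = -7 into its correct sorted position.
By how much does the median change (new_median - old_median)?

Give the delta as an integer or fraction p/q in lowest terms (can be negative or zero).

Old median = -4
After inserting x = -7: new sorted = [-14, -11, -10, -8, -7, -4, 3, 12, 15, 29]
New median = -11/2
Delta = -11/2 - -4 = -3/2

Answer: -3/2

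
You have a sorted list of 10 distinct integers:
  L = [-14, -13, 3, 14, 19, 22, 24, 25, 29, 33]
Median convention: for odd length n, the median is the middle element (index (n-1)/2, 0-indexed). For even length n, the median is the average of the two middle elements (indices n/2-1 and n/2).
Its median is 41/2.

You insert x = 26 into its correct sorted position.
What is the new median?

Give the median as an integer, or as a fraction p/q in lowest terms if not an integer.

Answer: 22

Derivation:
Old list (sorted, length 10): [-14, -13, 3, 14, 19, 22, 24, 25, 29, 33]
Old median = 41/2
Insert x = 26
Old length even (10). Middle pair: indices 4,5 = 19,22.
New length odd (11). New median = single middle element.
x = 26: 8 elements are < x, 2 elements are > x.
New sorted list: [-14, -13, 3, 14, 19, 22, 24, 25, 26, 29, 33]
New median = 22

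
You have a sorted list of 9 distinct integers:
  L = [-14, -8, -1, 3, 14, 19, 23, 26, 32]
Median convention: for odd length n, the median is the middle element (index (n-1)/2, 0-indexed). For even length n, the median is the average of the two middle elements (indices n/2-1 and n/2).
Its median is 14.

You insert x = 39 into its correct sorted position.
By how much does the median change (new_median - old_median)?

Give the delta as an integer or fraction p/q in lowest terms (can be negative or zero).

Answer: 5/2

Derivation:
Old median = 14
After inserting x = 39: new sorted = [-14, -8, -1, 3, 14, 19, 23, 26, 32, 39]
New median = 33/2
Delta = 33/2 - 14 = 5/2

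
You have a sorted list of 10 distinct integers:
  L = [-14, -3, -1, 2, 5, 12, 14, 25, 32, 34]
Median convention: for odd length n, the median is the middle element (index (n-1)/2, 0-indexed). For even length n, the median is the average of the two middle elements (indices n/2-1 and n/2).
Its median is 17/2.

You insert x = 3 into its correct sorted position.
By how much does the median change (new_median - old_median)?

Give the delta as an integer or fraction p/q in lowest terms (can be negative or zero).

Answer: -7/2

Derivation:
Old median = 17/2
After inserting x = 3: new sorted = [-14, -3, -1, 2, 3, 5, 12, 14, 25, 32, 34]
New median = 5
Delta = 5 - 17/2 = -7/2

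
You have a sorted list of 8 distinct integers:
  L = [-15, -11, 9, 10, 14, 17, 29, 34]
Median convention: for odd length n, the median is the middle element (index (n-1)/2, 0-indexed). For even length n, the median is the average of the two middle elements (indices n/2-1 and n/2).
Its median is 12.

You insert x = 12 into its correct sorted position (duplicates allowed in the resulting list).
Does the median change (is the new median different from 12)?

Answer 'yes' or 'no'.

Answer: no

Derivation:
Old median = 12
Insert x = 12
New median = 12
Changed? no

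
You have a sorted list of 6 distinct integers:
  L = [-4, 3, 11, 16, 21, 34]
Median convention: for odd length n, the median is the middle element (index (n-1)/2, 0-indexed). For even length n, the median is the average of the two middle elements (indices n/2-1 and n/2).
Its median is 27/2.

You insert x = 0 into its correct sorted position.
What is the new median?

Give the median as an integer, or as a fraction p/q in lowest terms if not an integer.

Old list (sorted, length 6): [-4, 3, 11, 16, 21, 34]
Old median = 27/2
Insert x = 0
Old length even (6). Middle pair: indices 2,3 = 11,16.
New length odd (7). New median = single middle element.
x = 0: 1 elements are < x, 5 elements are > x.
New sorted list: [-4, 0, 3, 11, 16, 21, 34]
New median = 11

Answer: 11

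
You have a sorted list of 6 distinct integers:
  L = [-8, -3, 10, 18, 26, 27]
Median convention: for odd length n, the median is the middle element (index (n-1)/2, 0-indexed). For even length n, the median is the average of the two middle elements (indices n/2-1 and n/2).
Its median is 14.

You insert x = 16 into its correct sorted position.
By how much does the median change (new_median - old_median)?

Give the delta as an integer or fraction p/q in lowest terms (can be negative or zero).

Answer: 2

Derivation:
Old median = 14
After inserting x = 16: new sorted = [-8, -3, 10, 16, 18, 26, 27]
New median = 16
Delta = 16 - 14 = 2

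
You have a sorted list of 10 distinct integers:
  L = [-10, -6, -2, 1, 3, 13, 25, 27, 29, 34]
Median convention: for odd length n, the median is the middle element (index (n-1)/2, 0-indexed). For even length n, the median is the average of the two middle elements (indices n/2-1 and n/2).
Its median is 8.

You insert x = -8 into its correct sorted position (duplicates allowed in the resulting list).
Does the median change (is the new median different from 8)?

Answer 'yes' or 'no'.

Old median = 8
Insert x = -8
New median = 3
Changed? yes

Answer: yes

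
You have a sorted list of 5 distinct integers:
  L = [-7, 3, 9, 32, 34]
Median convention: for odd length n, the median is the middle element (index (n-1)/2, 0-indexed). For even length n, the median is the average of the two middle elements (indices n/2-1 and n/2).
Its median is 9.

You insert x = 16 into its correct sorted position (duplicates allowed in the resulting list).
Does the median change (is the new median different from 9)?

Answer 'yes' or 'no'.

Old median = 9
Insert x = 16
New median = 25/2
Changed? yes

Answer: yes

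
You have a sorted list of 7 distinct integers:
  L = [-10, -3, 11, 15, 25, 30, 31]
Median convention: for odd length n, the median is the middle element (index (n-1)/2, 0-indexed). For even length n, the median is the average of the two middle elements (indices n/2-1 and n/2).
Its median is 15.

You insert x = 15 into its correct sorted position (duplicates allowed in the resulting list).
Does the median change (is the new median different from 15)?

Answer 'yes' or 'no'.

Answer: no

Derivation:
Old median = 15
Insert x = 15
New median = 15
Changed? no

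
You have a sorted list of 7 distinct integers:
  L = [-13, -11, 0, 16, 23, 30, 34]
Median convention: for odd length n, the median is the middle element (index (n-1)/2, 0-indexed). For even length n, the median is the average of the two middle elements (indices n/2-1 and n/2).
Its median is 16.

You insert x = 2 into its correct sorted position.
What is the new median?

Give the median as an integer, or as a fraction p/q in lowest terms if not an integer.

Old list (sorted, length 7): [-13, -11, 0, 16, 23, 30, 34]
Old median = 16
Insert x = 2
Old length odd (7). Middle was index 3 = 16.
New length even (8). New median = avg of two middle elements.
x = 2: 3 elements are < x, 4 elements are > x.
New sorted list: [-13, -11, 0, 2, 16, 23, 30, 34]
New median = 9

Answer: 9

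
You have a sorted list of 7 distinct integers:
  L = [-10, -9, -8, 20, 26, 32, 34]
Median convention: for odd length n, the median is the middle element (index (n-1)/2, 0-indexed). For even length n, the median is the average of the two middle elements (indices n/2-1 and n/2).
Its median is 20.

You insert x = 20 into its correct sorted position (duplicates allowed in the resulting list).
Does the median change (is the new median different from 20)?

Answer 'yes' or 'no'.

Old median = 20
Insert x = 20
New median = 20
Changed? no

Answer: no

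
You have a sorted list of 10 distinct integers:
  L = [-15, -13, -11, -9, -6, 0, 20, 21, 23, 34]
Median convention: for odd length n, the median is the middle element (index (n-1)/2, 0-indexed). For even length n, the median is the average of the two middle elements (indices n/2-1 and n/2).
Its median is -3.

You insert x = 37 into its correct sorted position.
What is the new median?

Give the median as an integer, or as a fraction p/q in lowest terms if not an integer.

Answer: 0

Derivation:
Old list (sorted, length 10): [-15, -13, -11, -9, -6, 0, 20, 21, 23, 34]
Old median = -3
Insert x = 37
Old length even (10). Middle pair: indices 4,5 = -6,0.
New length odd (11). New median = single middle element.
x = 37: 10 elements are < x, 0 elements are > x.
New sorted list: [-15, -13, -11, -9, -6, 0, 20, 21, 23, 34, 37]
New median = 0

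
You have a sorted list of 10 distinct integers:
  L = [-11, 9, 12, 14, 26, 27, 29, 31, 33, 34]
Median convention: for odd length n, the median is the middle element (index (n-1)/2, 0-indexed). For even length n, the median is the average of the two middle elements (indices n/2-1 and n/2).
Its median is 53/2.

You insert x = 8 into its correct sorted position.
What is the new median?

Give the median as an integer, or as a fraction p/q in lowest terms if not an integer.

Answer: 26

Derivation:
Old list (sorted, length 10): [-11, 9, 12, 14, 26, 27, 29, 31, 33, 34]
Old median = 53/2
Insert x = 8
Old length even (10). Middle pair: indices 4,5 = 26,27.
New length odd (11). New median = single middle element.
x = 8: 1 elements are < x, 9 elements are > x.
New sorted list: [-11, 8, 9, 12, 14, 26, 27, 29, 31, 33, 34]
New median = 26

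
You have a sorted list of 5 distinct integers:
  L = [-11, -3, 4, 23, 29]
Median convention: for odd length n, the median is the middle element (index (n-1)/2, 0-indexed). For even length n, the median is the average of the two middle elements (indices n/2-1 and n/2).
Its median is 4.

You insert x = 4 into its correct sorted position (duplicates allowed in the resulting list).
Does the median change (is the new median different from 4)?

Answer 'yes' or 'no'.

Answer: no

Derivation:
Old median = 4
Insert x = 4
New median = 4
Changed? no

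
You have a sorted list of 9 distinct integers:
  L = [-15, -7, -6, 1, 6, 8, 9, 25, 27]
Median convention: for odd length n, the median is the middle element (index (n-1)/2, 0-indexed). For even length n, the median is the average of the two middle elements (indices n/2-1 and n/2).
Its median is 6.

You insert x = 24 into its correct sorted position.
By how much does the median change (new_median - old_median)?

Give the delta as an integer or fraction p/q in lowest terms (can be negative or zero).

Old median = 6
After inserting x = 24: new sorted = [-15, -7, -6, 1, 6, 8, 9, 24, 25, 27]
New median = 7
Delta = 7 - 6 = 1

Answer: 1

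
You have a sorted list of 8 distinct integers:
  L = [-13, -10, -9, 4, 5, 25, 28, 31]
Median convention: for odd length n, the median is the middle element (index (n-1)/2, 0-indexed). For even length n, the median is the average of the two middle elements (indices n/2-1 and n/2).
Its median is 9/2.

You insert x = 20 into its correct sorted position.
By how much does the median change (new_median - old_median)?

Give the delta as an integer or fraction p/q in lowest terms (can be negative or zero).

Answer: 1/2

Derivation:
Old median = 9/2
After inserting x = 20: new sorted = [-13, -10, -9, 4, 5, 20, 25, 28, 31]
New median = 5
Delta = 5 - 9/2 = 1/2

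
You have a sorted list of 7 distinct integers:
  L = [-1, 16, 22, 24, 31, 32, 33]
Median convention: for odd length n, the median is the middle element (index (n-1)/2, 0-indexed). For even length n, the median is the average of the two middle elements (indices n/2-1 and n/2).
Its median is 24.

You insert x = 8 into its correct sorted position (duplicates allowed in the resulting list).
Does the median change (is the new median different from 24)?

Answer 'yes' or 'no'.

Old median = 24
Insert x = 8
New median = 23
Changed? yes

Answer: yes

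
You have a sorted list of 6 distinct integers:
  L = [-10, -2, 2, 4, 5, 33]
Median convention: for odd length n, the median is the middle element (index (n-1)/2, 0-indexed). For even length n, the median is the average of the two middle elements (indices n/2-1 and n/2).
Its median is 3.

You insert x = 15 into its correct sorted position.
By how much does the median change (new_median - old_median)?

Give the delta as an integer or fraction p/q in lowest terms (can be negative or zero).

Answer: 1

Derivation:
Old median = 3
After inserting x = 15: new sorted = [-10, -2, 2, 4, 5, 15, 33]
New median = 4
Delta = 4 - 3 = 1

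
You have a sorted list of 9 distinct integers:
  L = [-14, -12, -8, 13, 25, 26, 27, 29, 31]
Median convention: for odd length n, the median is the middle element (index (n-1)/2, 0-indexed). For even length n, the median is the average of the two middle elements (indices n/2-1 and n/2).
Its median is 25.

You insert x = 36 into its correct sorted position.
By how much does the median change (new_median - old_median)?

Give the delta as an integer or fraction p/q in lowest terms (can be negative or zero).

Answer: 1/2

Derivation:
Old median = 25
After inserting x = 36: new sorted = [-14, -12, -8, 13, 25, 26, 27, 29, 31, 36]
New median = 51/2
Delta = 51/2 - 25 = 1/2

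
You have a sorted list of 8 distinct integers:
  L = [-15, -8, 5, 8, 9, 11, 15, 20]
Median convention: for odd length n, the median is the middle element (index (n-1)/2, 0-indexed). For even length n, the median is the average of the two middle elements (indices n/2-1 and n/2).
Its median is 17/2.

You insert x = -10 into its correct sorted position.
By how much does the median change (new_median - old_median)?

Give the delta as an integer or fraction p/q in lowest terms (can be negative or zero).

Answer: -1/2

Derivation:
Old median = 17/2
After inserting x = -10: new sorted = [-15, -10, -8, 5, 8, 9, 11, 15, 20]
New median = 8
Delta = 8 - 17/2 = -1/2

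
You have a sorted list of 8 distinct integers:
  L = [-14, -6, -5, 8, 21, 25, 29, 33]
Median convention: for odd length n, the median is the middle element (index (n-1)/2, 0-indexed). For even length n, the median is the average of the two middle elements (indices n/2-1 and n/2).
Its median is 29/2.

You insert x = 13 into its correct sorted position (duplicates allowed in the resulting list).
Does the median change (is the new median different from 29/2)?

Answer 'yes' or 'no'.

Old median = 29/2
Insert x = 13
New median = 13
Changed? yes

Answer: yes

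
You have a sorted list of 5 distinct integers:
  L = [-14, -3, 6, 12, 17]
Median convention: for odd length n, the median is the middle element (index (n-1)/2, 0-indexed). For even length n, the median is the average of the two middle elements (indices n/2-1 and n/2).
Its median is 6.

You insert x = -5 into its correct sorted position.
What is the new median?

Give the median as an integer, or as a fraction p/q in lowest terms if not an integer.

Old list (sorted, length 5): [-14, -3, 6, 12, 17]
Old median = 6
Insert x = -5
Old length odd (5). Middle was index 2 = 6.
New length even (6). New median = avg of two middle elements.
x = -5: 1 elements are < x, 4 elements are > x.
New sorted list: [-14, -5, -3, 6, 12, 17]
New median = 3/2

Answer: 3/2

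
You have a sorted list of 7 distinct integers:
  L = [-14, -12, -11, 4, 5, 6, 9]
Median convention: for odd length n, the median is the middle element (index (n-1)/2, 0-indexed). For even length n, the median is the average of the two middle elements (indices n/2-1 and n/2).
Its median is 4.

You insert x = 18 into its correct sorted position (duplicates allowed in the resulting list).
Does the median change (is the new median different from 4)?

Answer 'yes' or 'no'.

Old median = 4
Insert x = 18
New median = 9/2
Changed? yes

Answer: yes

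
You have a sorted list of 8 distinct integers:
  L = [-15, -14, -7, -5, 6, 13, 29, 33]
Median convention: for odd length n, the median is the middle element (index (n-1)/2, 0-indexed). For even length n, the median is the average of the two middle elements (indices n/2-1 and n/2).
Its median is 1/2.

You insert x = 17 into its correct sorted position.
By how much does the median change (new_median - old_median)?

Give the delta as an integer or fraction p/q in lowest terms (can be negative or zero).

Answer: 11/2

Derivation:
Old median = 1/2
After inserting x = 17: new sorted = [-15, -14, -7, -5, 6, 13, 17, 29, 33]
New median = 6
Delta = 6 - 1/2 = 11/2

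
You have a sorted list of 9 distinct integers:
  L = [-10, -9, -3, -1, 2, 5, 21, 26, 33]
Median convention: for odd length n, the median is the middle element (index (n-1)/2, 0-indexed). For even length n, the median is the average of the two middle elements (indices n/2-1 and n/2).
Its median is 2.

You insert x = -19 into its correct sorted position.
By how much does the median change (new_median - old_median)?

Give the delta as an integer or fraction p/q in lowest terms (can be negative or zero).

Old median = 2
After inserting x = -19: new sorted = [-19, -10, -9, -3, -1, 2, 5, 21, 26, 33]
New median = 1/2
Delta = 1/2 - 2 = -3/2

Answer: -3/2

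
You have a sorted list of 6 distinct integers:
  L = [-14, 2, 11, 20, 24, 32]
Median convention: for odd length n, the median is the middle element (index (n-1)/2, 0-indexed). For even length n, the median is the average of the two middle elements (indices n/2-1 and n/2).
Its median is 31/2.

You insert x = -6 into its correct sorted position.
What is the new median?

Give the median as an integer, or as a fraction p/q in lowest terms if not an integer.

Old list (sorted, length 6): [-14, 2, 11, 20, 24, 32]
Old median = 31/2
Insert x = -6
Old length even (6). Middle pair: indices 2,3 = 11,20.
New length odd (7). New median = single middle element.
x = -6: 1 elements are < x, 5 elements are > x.
New sorted list: [-14, -6, 2, 11, 20, 24, 32]
New median = 11

Answer: 11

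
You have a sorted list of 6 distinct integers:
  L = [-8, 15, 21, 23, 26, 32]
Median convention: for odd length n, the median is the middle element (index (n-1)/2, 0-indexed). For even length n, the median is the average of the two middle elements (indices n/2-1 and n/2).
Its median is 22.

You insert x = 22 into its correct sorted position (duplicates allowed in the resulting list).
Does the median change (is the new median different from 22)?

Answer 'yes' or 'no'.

Answer: no

Derivation:
Old median = 22
Insert x = 22
New median = 22
Changed? no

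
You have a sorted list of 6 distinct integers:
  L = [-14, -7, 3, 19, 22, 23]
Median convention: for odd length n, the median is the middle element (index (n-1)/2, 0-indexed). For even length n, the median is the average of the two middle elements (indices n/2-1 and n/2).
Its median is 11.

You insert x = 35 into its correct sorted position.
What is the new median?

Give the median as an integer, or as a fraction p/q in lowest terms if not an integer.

Old list (sorted, length 6): [-14, -7, 3, 19, 22, 23]
Old median = 11
Insert x = 35
Old length even (6). Middle pair: indices 2,3 = 3,19.
New length odd (7). New median = single middle element.
x = 35: 6 elements are < x, 0 elements are > x.
New sorted list: [-14, -7, 3, 19, 22, 23, 35]
New median = 19

Answer: 19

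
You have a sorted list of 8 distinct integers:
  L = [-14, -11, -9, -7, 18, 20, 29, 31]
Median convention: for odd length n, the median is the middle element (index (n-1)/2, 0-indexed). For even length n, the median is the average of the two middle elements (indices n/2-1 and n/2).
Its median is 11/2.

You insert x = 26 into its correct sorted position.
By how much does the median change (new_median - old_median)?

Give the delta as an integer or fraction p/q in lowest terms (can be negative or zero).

Old median = 11/2
After inserting x = 26: new sorted = [-14, -11, -9, -7, 18, 20, 26, 29, 31]
New median = 18
Delta = 18 - 11/2 = 25/2

Answer: 25/2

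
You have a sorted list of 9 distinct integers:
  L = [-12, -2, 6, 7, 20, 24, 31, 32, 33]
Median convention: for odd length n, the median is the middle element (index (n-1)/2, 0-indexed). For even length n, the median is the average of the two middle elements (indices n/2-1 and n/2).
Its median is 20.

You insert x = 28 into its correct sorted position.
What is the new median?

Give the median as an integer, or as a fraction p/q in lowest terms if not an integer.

Old list (sorted, length 9): [-12, -2, 6, 7, 20, 24, 31, 32, 33]
Old median = 20
Insert x = 28
Old length odd (9). Middle was index 4 = 20.
New length even (10). New median = avg of two middle elements.
x = 28: 6 elements are < x, 3 elements are > x.
New sorted list: [-12, -2, 6, 7, 20, 24, 28, 31, 32, 33]
New median = 22

Answer: 22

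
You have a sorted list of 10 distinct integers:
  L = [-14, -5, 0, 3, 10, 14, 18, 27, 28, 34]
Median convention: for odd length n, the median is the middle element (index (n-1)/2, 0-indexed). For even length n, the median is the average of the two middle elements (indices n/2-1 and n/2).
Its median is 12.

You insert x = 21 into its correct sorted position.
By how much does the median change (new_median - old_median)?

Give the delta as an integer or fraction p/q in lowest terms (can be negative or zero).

Answer: 2

Derivation:
Old median = 12
After inserting x = 21: new sorted = [-14, -5, 0, 3, 10, 14, 18, 21, 27, 28, 34]
New median = 14
Delta = 14 - 12 = 2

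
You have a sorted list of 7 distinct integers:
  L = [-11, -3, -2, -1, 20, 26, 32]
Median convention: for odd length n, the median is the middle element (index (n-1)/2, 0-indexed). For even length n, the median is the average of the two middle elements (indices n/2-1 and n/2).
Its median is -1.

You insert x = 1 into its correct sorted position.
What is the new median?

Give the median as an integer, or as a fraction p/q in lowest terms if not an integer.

Answer: 0

Derivation:
Old list (sorted, length 7): [-11, -3, -2, -1, 20, 26, 32]
Old median = -1
Insert x = 1
Old length odd (7). Middle was index 3 = -1.
New length even (8). New median = avg of two middle elements.
x = 1: 4 elements are < x, 3 elements are > x.
New sorted list: [-11, -3, -2, -1, 1, 20, 26, 32]
New median = 0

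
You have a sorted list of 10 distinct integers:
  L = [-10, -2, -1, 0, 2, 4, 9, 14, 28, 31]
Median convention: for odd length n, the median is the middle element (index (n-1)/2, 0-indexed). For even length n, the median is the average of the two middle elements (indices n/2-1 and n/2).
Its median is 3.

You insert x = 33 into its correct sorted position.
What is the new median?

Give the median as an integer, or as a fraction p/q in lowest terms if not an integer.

Old list (sorted, length 10): [-10, -2, -1, 0, 2, 4, 9, 14, 28, 31]
Old median = 3
Insert x = 33
Old length even (10). Middle pair: indices 4,5 = 2,4.
New length odd (11). New median = single middle element.
x = 33: 10 elements are < x, 0 elements are > x.
New sorted list: [-10, -2, -1, 0, 2, 4, 9, 14, 28, 31, 33]
New median = 4

Answer: 4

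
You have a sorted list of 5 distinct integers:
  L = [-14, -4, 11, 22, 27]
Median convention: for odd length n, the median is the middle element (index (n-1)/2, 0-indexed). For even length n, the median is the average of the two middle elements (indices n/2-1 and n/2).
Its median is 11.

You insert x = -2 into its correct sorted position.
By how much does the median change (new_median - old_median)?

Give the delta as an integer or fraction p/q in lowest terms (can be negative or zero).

Old median = 11
After inserting x = -2: new sorted = [-14, -4, -2, 11, 22, 27]
New median = 9/2
Delta = 9/2 - 11 = -13/2

Answer: -13/2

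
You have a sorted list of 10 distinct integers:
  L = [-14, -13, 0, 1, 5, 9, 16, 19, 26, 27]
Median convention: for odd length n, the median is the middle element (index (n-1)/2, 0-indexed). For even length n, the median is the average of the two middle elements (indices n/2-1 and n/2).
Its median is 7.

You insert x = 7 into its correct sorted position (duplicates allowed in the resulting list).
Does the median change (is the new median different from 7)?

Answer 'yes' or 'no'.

Answer: no

Derivation:
Old median = 7
Insert x = 7
New median = 7
Changed? no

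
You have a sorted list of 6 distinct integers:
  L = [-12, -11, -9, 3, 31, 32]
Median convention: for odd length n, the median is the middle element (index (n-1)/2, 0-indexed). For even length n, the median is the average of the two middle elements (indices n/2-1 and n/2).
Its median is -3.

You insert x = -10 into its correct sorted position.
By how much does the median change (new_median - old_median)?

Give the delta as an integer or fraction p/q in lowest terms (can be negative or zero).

Answer: -6

Derivation:
Old median = -3
After inserting x = -10: new sorted = [-12, -11, -10, -9, 3, 31, 32]
New median = -9
Delta = -9 - -3 = -6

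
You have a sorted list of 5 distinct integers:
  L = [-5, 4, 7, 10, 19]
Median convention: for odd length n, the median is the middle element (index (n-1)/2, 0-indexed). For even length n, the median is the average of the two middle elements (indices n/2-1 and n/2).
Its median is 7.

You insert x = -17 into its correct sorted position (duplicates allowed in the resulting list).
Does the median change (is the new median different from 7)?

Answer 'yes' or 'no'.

Old median = 7
Insert x = -17
New median = 11/2
Changed? yes

Answer: yes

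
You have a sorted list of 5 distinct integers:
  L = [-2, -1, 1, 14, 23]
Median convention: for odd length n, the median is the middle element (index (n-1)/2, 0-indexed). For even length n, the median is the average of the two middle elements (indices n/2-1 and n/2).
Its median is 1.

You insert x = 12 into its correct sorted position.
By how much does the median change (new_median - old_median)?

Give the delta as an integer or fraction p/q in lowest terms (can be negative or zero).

Answer: 11/2

Derivation:
Old median = 1
After inserting x = 12: new sorted = [-2, -1, 1, 12, 14, 23]
New median = 13/2
Delta = 13/2 - 1 = 11/2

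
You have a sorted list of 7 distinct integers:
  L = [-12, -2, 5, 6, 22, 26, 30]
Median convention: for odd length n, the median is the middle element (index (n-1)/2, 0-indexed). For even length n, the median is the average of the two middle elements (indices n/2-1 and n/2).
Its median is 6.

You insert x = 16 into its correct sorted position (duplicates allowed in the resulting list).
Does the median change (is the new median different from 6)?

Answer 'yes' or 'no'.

Answer: yes

Derivation:
Old median = 6
Insert x = 16
New median = 11
Changed? yes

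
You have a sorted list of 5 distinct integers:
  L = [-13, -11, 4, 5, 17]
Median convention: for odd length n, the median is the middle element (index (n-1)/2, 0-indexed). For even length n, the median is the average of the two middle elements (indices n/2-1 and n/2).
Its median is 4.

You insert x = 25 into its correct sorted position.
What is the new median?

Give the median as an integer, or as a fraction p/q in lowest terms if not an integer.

Answer: 9/2

Derivation:
Old list (sorted, length 5): [-13, -11, 4, 5, 17]
Old median = 4
Insert x = 25
Old length odd (5). Middle was index 2 = 4.
New length even (6). New median = avg of two middle elements.
x = 25: 5 elements are < x, 0 elements are > x.
New sorted list: [-13, -11, 4, 5, 17, 25]
New median = 9/2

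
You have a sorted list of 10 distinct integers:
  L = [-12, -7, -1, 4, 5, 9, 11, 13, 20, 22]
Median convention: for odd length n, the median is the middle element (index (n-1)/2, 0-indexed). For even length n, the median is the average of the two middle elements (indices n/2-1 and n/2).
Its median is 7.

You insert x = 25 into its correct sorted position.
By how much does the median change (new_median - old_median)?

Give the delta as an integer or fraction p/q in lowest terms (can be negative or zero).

Answer: 2

Derivation:
Old median = 7
After inserting x = 25: new sorted = [-12, -7, -1, 4, 5, 9, 11, 13, 20, 22, 25]
New median = 9
Delta = 9 - 7 = 2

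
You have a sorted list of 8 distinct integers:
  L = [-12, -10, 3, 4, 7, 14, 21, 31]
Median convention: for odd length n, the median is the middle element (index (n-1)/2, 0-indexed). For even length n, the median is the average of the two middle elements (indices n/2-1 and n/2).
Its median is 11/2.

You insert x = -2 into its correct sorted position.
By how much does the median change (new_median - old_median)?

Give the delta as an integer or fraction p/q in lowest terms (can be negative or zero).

Answer: -3/2

Derivation:
Old median = 11/2
After inserting x = -2: new sorted = [-12, -10, -2, 3, 4, 7, 14, 21, 31]
New median = 4
Delta = 4 - 11/2 = -3/2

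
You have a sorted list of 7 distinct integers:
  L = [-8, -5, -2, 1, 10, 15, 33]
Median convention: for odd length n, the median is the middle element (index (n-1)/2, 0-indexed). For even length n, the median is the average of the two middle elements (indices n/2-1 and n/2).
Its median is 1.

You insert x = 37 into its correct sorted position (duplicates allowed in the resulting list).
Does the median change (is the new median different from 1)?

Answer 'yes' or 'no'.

Answer: yes

Derivation:
Old median = 1
Insert x = 37
New median = 11/2
Changed? yes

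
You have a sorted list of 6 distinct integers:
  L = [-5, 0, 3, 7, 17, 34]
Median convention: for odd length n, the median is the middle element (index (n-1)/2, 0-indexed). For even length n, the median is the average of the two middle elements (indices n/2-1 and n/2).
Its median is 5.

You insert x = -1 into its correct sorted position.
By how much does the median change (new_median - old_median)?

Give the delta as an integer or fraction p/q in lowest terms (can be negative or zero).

Answer: -2

Derivation:
Old median = 5
After inserting x = -1: new sorted = [-5, -1, 0, 3, 7, 17, 34]
New median = 3
Delta = 3 - 5 = -2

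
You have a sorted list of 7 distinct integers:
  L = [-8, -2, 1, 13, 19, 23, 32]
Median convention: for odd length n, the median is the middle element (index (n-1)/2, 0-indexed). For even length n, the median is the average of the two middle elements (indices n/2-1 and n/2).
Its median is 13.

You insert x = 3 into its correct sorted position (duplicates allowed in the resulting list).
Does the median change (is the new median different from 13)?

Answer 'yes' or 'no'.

Answer: yes

Derivation:
Old median = 13
Insert x = 3
New median = 8
Changed? yes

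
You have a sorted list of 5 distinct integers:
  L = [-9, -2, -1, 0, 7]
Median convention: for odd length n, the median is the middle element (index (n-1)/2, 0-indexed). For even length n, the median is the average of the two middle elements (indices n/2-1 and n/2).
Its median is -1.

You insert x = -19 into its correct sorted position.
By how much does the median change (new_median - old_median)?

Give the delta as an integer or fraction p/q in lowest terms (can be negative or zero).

Old median = -1
After inserting x = -19: new sorted = [-19, -9, -2, -1, 0, 7]
New median = -3/2
Delta = -3/2 - -1 = -1/2

Answer: -1/2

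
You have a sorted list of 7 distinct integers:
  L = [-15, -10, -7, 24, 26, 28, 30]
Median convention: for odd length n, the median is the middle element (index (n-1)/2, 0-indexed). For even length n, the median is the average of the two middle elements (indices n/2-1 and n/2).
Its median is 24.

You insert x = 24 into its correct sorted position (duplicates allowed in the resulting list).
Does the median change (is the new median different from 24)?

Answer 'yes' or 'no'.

Old median = 24
Insert x = 24
New median = 24
Changed? no

Answer: no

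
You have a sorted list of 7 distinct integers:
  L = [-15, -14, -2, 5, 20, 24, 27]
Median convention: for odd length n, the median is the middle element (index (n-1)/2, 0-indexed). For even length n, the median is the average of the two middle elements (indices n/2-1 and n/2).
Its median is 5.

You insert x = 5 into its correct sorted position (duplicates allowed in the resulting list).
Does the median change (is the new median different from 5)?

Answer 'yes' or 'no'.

Old median = 5
Insert x = 5
New median = 5
Changed? no

Answer: no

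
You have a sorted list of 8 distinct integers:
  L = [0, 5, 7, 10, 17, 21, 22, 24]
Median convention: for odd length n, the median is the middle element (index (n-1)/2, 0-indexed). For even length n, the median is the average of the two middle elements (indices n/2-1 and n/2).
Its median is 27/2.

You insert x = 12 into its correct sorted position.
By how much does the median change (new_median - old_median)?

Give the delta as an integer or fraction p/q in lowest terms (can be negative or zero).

Answer: -3/2

Derivation:
Old median = 27/2
After inserting x = 12: new sorted = [0, 5, 7, 10, 12, 17, 21, 22, 24]
New median = 12
Delta = 12 - 27/2 = -3/2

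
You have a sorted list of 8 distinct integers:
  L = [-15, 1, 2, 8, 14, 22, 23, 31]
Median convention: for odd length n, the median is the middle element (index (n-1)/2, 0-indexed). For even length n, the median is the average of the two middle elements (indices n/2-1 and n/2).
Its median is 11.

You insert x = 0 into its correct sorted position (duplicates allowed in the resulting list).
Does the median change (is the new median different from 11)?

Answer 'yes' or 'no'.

Answer: yes

Derivation:
Old median = 11
Insert x = 0
New median = 8
Changed? yes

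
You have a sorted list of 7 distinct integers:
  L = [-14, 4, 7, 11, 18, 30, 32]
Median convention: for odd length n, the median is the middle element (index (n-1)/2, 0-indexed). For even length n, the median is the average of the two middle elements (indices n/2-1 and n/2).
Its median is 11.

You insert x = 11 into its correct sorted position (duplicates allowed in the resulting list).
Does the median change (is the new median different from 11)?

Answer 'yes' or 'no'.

Old median = 11
Insert x = 11
New median = 11
Changed? no

Answer: no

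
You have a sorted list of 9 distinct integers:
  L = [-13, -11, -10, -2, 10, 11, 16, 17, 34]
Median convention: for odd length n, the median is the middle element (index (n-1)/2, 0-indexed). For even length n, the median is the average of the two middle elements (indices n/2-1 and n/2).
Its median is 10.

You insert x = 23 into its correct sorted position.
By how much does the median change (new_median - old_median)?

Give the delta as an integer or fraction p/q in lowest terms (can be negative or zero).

Answer: 1/2

Derivation:
Old median = 10
After inserting x = 23: new sorted = [-13, -11, -10, -2, 10, 11, 16, 17, 23, 34]
New median = 21/2
Delta = 21/2 - 10 = 1/2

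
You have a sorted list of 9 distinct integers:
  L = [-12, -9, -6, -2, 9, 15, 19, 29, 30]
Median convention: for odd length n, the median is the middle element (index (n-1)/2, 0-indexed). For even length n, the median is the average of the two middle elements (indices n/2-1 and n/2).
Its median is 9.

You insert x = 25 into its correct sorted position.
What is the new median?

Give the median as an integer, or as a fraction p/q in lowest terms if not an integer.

Answer: 12

Derivation:
Old list (sorted, length 9): [-12, -9, -6, -2, 9, 15, 19, 29, 30]
Old median = 9
Insert x = 25
Old length odd (9). Middle was index 4 = 9.
New length even (10). New median = avg of two middle elements.
x = 25: 7 elements are < x, 2 elements are > x.
New sorted list: [-12, -9, -6, -2, 9, 15, 19, 25, 29, 30]
New median = 12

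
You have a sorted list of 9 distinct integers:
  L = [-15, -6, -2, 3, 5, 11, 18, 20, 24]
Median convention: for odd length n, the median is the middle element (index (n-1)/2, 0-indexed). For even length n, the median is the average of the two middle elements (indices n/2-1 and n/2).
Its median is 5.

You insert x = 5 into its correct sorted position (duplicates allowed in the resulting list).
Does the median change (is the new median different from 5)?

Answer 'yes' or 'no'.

Answer: no

Derivation:
Old median = 5
Insert x = 5
New median = 5
Changed? no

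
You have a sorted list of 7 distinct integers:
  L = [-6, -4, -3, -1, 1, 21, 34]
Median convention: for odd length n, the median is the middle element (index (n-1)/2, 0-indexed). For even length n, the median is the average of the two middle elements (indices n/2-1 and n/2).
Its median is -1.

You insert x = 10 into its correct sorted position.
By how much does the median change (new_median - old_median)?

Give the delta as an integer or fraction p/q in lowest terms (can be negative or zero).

Old median = -1
After inserting x = 10: new sorted = [-6, -4, -3, -1, 1, 10, 21, 34]
New median = 0
Delta = 0 - -1 = 1

Answer: 1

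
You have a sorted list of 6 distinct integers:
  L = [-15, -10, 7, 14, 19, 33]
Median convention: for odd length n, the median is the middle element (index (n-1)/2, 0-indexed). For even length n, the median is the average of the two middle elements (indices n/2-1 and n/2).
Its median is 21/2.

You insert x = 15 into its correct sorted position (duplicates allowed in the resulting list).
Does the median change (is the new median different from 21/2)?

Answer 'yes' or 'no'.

Old median = 21/2
Insert x = 15
New median = 14
Changed? yes

Answer: yes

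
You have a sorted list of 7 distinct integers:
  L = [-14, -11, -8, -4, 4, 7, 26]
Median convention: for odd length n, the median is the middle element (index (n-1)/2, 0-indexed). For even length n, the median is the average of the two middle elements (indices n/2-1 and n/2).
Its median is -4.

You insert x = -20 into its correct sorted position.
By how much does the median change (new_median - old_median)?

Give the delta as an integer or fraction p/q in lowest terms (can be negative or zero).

Answer: -2

Derivation:
Old median = -4
After inserting x = -20: new sorted = [-20, -14, -11, -8, -4, 4, 7, 26]
New median = -6
Delta = -6 - -4 = -2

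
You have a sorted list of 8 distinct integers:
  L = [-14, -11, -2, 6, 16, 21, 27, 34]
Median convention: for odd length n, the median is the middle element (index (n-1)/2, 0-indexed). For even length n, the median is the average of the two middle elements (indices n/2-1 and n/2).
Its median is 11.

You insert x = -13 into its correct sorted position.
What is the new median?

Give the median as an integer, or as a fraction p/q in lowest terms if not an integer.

Old list (sorted, length 8): [-14, -11, -2, 6, 16, 21, 27, 34]
Old median = 11
Insert x = -13
Old length even (8). Middle pair: indices 3,4 = 6,16.
New length odd (9). New median = single middle element.
x = -13: 1 elements are < x, 7 elements are > x.
New sorted list: [-14, -13, -11, -2, 6, 16, 21, 27, 34]
New median = 6

Answer: 6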